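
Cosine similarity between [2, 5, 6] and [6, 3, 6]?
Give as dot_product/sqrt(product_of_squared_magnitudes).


dot = 63. |a|^2 = 65, |b|^2 = 81. cos = 63/sqrt(5265).

63/sqrt(5265)


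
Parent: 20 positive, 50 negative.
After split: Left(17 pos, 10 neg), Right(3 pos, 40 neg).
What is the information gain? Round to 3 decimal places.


H(parent) = 0.8631. H(left) = 0.9510, H(right) = 0.3651. Weighted = (27/70)*0.9510 + (43/70)*0.3651 = 0.5911. IG = 0.8631 - 0.5911 = 0.2720, which rounds to 0.272.

0.272


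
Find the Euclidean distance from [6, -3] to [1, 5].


d = sqrt(sum of squared differences). (6-1)^2=25, (-3-5)^2=64. Sum = 89.

sqrt(89)


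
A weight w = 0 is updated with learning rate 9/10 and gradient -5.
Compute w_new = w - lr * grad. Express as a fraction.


w_new = 0 - 9/10 * -5 = 0 - -9/2 = 9/2.

9/2


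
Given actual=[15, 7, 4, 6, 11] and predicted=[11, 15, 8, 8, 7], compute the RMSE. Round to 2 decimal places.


MSE = 23.2000. RMSE = sqrt(23.2000) = 4.82.

4.82


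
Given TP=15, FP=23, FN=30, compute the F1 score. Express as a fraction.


Precision = 15/38 = 15/38. Recall = 15/45 = 1/3. F1 = 2*P*R/(P+R) = 30/83.

30/83


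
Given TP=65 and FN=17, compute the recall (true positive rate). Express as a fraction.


Recall = TP / (TP + FN) = 65 / 82 = 65/82.

65/82


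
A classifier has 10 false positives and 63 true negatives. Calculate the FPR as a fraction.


FPR = FP / (FP + TN) = 10 / 73 = 10/73.

10/73


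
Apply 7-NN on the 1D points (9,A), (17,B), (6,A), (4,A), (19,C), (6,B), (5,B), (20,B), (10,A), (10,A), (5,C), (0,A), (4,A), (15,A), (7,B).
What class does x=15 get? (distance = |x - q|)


Distances: |9-15|=6, |17-15|=2, |6-15|=9, |4-15|=11, |19-15|=4, |6-15|=9, |5-15|=10, |20-15|=5, |10-15|=5, |10-15|=5, |5-15|=10, |0-15|=15, |4-15|=11, |15-15|=0, |7-15|=8. 7 nearest: (15,A), (17,B), (19,C), (10,A), (10,A), (20,B), (9,A). Counts: {'A': 4, 'B': 2, 'C': 1}. Majority class: A.

A


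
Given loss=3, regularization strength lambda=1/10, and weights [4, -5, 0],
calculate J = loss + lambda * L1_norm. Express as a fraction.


L1 norm = sum(|w|) = 9. J = 3 + 1/10 * 9 = 39/10.

39/10


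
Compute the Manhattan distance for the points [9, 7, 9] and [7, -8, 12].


d = sum of absolute differences: |9-7|=2 + |7--8|=15 + |9-12|=3 = 20.

20


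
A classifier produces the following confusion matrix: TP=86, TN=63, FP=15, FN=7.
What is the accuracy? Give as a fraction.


Accuracy = (TP + TN) / (TP + TN + FP + FN) = (86 + 63) / 171 = 149/171.

149/171


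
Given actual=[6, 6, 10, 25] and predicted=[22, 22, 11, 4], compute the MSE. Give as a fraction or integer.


MSE = (1/4) * ((6-22)^2=256 + (6-22)^2=256 + (10-11)^2=1 + (25-4)^2=441). Sum = 954. MSE = 477/2.

477/2


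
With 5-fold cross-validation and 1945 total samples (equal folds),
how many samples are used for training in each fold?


Each validation fold has 1945/5 = 389 samples. Training set = 1945 - 389 = 1556.

1556


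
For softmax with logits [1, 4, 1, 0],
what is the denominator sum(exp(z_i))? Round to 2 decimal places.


Denom = e^1=2.7183 + e^4=54.5982 + e^1=2.7183 + e^0=1.0000. Sum = 61.0348, which rounds to 61.03.

61.03


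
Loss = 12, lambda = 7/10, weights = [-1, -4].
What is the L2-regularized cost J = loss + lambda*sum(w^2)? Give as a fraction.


L2 sq norm = sum(w^2) = 17. J = 12 + 7/10 * 17 = 239/10.

239/10


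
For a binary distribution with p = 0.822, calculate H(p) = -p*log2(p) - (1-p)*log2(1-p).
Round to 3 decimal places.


H = -0.822*log2(0.822) - 0.178*log2(0.178) = 0.676.

0.676


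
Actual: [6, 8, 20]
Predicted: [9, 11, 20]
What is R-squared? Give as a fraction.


Mean(y) = 34/3. SS_res = 18. SS_tot = 344/3. R^2 = 1 - 18/(344/3) = 145/172.

145/172


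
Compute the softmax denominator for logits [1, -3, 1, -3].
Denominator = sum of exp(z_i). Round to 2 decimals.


Denom = e^1=2.7183 + e^-3=0.0498 + e^1=2.7183 + e^-3=0.0498. Sum = 5.5362, which rounds to 5.54.

5.54


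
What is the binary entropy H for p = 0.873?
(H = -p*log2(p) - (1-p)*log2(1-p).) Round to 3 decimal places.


H = -0.873*log2(0.873) - 0.127*log2(0.127) = 0.549.

0.549


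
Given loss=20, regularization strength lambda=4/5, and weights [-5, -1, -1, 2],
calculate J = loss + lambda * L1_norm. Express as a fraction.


L1 norm = sum(|w|) = 9. J = 20 + 4/5 * 9 = 136/5.

136/5


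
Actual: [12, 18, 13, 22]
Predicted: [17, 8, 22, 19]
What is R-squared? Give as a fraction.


Mean(y) = 65/4. SS_res = 215. SS_tot = 259/4. R^2 = 1 - 215/(259/4) = -601/259.

-601/259


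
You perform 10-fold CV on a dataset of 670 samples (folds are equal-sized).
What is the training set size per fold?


Each validation fold has 670/10 = 67 samples. Training set = 670 - 67 = 603.

603


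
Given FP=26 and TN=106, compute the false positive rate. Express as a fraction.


FPR = FP / (FP + TN) = 26 / 132 = 13/66.

13/66


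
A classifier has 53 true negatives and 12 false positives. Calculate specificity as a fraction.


Specificity = TN / (TN + FP) = 53 / 65 = 53/65.

53/65


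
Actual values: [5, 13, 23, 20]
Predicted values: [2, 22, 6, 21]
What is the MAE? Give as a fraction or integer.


MAE = (1/4) * (|5-2|=3 + |13-22|=9 + |23-6|=17 + |20-21|=1). Sum = 30. MAE = 15/2.

15/2


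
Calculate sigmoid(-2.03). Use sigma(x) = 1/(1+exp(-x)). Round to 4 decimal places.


sigma(-2.03) = 1/(1+e^(2.03)) = 1/(1+7.614086) = 1/8.614086 = 0.1161.

0.1161


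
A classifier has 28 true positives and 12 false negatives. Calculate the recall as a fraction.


Recall = TP / (TP + FN) = 28 / 40 = 7/10.

7/10


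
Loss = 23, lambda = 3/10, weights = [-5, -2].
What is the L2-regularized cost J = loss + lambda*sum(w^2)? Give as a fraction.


L2 sq norm = sum(w^2) = 29. J = 23 + 3/10 * 29 = 317/10.

317/10


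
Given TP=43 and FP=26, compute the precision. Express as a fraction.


Precision = TP / (TP + FP) = 43 / 69 = 43/69.

43/69


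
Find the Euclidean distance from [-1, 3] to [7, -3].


d = sqrt(sum of squared differences). (-1-7)^2=64, (3--3)^2=36. Sum = 100.

10


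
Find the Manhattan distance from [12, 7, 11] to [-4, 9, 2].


d = sum of absolute differences: |12--4|=16 + |7-9|=2 + |11-2|=9 = 27.

27


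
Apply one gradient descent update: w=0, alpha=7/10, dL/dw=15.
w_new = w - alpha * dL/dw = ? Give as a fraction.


w_new = 0 - 7/10 * 15 = 0 - 21/2 = -21/2.

-21/2


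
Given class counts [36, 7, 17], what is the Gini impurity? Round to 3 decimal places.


Total = 60. Proportions: 36/60, 7/60, 17/60. sum(p_i^2) = 0.4539. Gini = 1 - 0.4539 = 0.5461, which rounds to 0.546.

0.546


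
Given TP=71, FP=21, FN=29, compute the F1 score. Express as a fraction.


Precision = 71/92 = 71/92. Recall = 71/100 = 71/100. F1 = 2*P*R/(P+R) = 71/96.

71/96


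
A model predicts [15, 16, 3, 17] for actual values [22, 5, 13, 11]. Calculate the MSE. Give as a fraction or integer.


MSE = (1/4) * ((22-15)^2=49 + (5-16)^2=121 + (13-3)^2=100 + (11-17)^2=36). Sum = 306. MSE = 153/2.

153/2


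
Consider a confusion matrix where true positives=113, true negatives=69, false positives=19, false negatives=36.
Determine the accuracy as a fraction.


Accuracy = (TP + TN) / (TP + TN + FP + FN) = (113 + 69) / 237 = 182/237.

182/237


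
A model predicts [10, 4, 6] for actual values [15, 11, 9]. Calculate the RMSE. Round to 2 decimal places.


MSE = 27.6667. RMSE = sqrt(27.6667) = 5.26.

5.26


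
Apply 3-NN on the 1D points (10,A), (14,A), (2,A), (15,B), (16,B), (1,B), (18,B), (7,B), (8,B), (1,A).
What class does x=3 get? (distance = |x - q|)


Distances: |10-3|=7, |14-3|=11, |2-3|=1, |15-3|=12, |16-3|=13, |1-3|=2, |18-3|=15, |7-3|=4, |8-3|=5, |1-3|=2. 3 nearest: (2,A), (1,A), (1,B). Counts: {'A': 2, 'B': 1}. Majority class: A.

A


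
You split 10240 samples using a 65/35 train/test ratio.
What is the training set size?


Test set = 10240 * 35% = 3584. Training set = 10240 - 3584 = 6656.

6656


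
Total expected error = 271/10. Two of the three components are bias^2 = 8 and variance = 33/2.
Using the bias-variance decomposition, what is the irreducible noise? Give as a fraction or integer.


Total error = bias^2 + variance + irreducible noise. So irreducible noise = 271/10 - 8 - 33/2 = 13/5.

13/5


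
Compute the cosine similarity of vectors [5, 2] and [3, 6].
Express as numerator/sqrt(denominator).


dot = 27. |a|^2 = 29, |b|^2 = 45. cos = 27/sqrt(1305).

27/sqrt(1305)


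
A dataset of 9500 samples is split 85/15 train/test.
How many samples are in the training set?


Test set = 9500 * 15% = 1425. Training set = 9500 - 1425 = 8075.

8075


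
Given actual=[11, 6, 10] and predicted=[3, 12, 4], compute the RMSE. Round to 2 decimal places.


MSE = 45.3333. RMSE = sqrt(45.3333) = 6.73.

6.73


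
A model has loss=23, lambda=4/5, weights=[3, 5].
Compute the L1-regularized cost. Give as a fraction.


L1 norm = sum(|w|) = 8. J = 23 + 4/5 * 8 = 147/5.

147/5


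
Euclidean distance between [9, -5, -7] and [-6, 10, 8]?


d = sqrt(sum of squared differences). (9--6)^2=225, (-5-10)^2=225, (-7-8)^2=225. Sum = 675.

sqrt(675)


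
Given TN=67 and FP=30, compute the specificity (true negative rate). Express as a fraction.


Specificity = TN / (TN + FP) = 67 / 97 = 67/97.

67/97


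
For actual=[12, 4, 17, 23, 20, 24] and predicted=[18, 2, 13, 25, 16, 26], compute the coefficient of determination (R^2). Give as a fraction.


Mean(y) = 50/3. SS_res = 80. SS_tot = 862/3. R^2 = 1 - 80/(862/3) = 311/431.

311/431


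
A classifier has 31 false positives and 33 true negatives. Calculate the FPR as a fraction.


FPR = FP / (FP + TN) = 31 / 64 = 31/64.

31/64


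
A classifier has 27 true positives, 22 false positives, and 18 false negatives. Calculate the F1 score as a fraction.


Precision = 27/49 = 27/49. Recall = 27/45 = 3/5. F1 = 2*P*R/(P+R) = 27/47.

27/47


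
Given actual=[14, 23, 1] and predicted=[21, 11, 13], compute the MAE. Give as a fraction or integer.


MAE = (1/3) * (|14-21|=7 + |23-11|=12 + |1-13|=12). Sum = 31. MAE = 31/3.

31/3


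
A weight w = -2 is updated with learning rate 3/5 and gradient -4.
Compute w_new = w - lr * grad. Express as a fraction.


w_new = -2 - 3/5 * -4 = -2 - -12/5 = 2/5.

2/5


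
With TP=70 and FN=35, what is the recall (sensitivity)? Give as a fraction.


Recall = TP / (TP + FN) = 70 / 105 = 2/3.

2/3


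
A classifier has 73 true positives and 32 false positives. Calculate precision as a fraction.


Precision = TP / (TP + FP) = 73 / 105 = 73/105.

73/105


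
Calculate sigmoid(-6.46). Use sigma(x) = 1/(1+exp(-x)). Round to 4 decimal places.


sigma(-6.46) = 1/(1+e^(6.46)) = 1/(1+639.061057) = 1/640.061057 = 0.0016.

0.0016


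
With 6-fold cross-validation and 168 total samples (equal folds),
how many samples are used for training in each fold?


Each validation fold has 168/6 = 28 samples. Training set = 168 - 28 = 140.

140


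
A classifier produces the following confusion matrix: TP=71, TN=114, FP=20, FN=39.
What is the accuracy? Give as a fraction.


Accuracy = (TP + TN) / (TP + TN + FP + FN) = (71 + 114) / 244 = 185/244.

185/244


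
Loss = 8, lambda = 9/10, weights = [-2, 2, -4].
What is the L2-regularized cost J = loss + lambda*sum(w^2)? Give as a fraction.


L2 sq norm = sum(w^2) = 24. J = 8 + 9/10 * 24 = 148/5.

148/5


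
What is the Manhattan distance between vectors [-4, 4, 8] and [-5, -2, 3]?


d = sum of absolute differences: |-4--5|=1 + |4--2|=6 + |8-3|=5 = 12.

12


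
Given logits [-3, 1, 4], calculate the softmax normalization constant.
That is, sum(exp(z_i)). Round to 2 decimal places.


Denom = e^-3=0.0498 + e^1=2.7183 + e^4=54.5982. Sum = 57.3663, which rounds to 57.37.

57.37


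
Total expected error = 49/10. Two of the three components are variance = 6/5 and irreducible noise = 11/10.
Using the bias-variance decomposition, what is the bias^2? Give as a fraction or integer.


Total error = bias^2 + variance + irreducible noise. So bias^2 = 49/10 - 6/5 - 11/10 = 13/5.

13/5


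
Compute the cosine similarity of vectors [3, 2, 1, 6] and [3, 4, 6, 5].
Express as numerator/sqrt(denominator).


dot = 53. |a|^2 = 50, |b|^2 = 86. cos = 53/sqrt(4300).

53/sqrt(4300)


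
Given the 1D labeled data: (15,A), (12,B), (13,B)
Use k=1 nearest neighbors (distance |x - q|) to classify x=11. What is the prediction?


Distances: |15-11|=4, |12-11|=1, |13-11|=2. 1 nearest: (12,B). Counts: {'B': 1}. Majority class: B.

B


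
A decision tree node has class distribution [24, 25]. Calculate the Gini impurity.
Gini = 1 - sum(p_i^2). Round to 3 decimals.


Total = 49. Proportions: 24/49, 25/49. sum(p_i^2) = 0.5002. Gini = 1 - 0.5002 = 0.4998, which rounds to 0.500.

0.500


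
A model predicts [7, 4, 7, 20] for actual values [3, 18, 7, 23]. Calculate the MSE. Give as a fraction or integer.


MSE = (1/4) * ((3-7)^2=16 + (18-4)^2=196 + (7-7)^2=0 + (23-20)^2=9). Sum = 221. MSE = 221/4.

221/4


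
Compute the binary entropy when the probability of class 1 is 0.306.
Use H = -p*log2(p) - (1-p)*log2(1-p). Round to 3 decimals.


H = -0.306*log2(0.306) - 0.694*log2(0.694) = 0.889.

0.889


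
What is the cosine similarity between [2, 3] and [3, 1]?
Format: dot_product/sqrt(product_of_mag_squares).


dot = 9. |a|^2 = 13, |b|^2 = 10. cos = 9/sqrt(130).

9/sqrt(130)


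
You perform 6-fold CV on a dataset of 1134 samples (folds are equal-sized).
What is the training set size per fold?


Each validation fold has 1134/6 = 189 samples. Training set = 1134 - 189 = 945.

945


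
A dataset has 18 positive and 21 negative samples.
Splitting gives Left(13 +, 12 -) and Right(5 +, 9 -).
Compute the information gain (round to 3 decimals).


H(parent) = 0.9957. H(left) = 0.9988, H(right) = 0.9403. Weighted = (25/39)*0.9988 + (14/39)*0.9403 = 0.9778. IG = 0.9957 - 0.9778 = 0.0179, which rounds to 0.018.

0.018


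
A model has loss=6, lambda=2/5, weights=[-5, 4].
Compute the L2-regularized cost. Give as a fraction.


L2 sq norm = sum(w^2) = 41. J = 6 + 2/5 * 41 = 112/5.

112/5


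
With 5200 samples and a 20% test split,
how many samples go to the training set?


Test set = 5200 * 20% = 1040. Training set = 5200 - 1040 = 4160.

4160


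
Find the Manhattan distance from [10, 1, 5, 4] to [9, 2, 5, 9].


d = sum of absolute differences: |10-9|=1 + |1-2|=1 + |5-5|=0 + |4-9|=5 = 7.

7


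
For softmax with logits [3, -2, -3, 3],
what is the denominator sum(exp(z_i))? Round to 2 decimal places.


Denom = e^3=20.0855 + e^-2=0.1353 + e^-3=0.0498 + e^3=20.0855. Sum = 40.3561, which rounds to 40.36.

40.36


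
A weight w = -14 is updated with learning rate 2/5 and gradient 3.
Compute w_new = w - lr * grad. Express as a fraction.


w_new = -14 - 2/5 * 3 = -14 - 6/5 = -76/5.

-76/5


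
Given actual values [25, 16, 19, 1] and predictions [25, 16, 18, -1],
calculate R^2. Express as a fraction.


Mean(y) = 61/4. SS_res = 5. SS_tot = 1251/4. R^2 = 1 - 5/(1251/4) = 1231/1251.

1231/1251


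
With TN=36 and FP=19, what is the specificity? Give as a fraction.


Specificity = TN / (TN + FP) = 36 / 55 = 36/55.

36/55


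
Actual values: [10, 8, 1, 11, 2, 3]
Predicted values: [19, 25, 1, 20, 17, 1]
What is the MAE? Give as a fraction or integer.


MAE = (1/6) * (|10-19|=9 + |8-25|=17 + |1-1|=0 + |11-20|=9 + |2-17|=15 + |3-1|=2). Sum = 52. MAE = 26/3.

26/3


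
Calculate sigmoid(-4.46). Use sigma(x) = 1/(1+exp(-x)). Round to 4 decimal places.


sigma(-4.46) = 1/(1+e^(4.46)) = 1/(1+86.487509) = 1/87.487509 = 0.0114.

0.0114


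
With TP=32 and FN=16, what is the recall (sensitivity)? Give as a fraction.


Recall = TP / (TP + FN) = 32 / 48 = 2/3.

2/3


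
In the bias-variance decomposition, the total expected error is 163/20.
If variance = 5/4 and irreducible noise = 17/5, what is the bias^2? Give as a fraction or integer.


Total error = bias^2 + variance + irreducible noise. So bias^2 = 163/20 - 5/4 - 17/5 = 7/2.

7/2


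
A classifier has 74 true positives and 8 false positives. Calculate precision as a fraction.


Precision = TP / (TP + FP) = 74 / 82 = 37/41.

37/41


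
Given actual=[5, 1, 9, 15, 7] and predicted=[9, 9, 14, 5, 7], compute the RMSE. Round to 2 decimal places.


MSE = 41.0000. RMSE = sqrt(41.0000) = 6.40.

6.40


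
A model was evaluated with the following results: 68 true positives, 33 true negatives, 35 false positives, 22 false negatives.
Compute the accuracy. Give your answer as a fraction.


Accuracy = (TP + TN) / (TP + TN + FP + FN) = (68 + 33) / 158 = 101/158.

101/158


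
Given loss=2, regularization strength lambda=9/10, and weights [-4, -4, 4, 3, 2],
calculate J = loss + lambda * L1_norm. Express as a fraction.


L1 norm = sum(|w|) = 17. J = 2 + 9/10 * 17 = 173/10.

173/10


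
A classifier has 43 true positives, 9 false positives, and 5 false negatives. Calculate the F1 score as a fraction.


Precision = 43/52 = 43/52. Recall = 43/48 = 43/48. F1 = 2*P*R/(P+R) = 43/50.

43/50


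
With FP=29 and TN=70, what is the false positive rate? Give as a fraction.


FPR = FP / (FP + TN) = 29 / 99 = 29/99.

29/99


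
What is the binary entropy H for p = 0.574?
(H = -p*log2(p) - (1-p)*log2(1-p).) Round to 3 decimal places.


H = -0.574*log2(0.574) - 0.426*log2(0.426) = 0.984.

0.984


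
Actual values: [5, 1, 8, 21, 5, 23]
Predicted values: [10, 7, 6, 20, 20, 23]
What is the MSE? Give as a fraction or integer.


MSE = (1/6) * ((5-10)^2=25 + (1-7)^2=36 + (8-6)^2=4 + (21-20)^2=1 + (5-20)^2=225 + (23-23)^2=0). Sum = 291. MSE = 97/2.

97/2


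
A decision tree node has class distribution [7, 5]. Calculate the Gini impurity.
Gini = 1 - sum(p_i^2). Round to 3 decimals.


Total = 12. Proportions: 7/12, 5/12. sum(p_i^2) = 0.5139. Gini = 1 - 0.5139 = 0.4861, which rounds to 0.486.

0.486


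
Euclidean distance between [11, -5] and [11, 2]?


d = sqrt(sum of squared differences). (11-11)^2=0, (-5-2)^2=49. Sum = 49.

7


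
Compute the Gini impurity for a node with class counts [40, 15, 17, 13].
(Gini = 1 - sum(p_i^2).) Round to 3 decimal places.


Total = 85. Proportions: 40/85, 15/85, 17/85, 13/85. sum(p_i^2) = 0.3160. Gini = 1 - 0.3160 = 0.6840, which rounds to 0.684.

0.684


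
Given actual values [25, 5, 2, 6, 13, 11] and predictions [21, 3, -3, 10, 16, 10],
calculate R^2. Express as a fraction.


Mean(y) = 31/3. SS_res = 71. SS_tot = 1018/3. R^2 = 1 - 71/(1018/3) = 805/1018.

805/1018


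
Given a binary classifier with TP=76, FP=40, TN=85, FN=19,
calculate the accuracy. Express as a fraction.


Accuracy = (TP + TN) / (TP + TN + FP + FN) = (76 + 85) / 220 = 161/220.

161/220


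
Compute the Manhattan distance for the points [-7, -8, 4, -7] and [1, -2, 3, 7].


d = sum of absolute differences: |-7-1|=8 + |-8--2|=6 + |4-3|=1 + |-7-7|=14 = 29.

29


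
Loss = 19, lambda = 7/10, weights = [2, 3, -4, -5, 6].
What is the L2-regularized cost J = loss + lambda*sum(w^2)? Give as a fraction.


L2 sq norm = sum(w^2) = 90. J = 19 + 7/10 * 90 = 82.

82


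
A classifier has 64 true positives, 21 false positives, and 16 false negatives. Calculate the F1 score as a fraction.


Precision = 64/85 = 64/85. Recall = 64/80 = 4/5. F1 = 2*P*R/(P+R) = 128/165.

128/165


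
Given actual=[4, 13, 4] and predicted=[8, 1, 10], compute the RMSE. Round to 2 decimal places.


MSE = 65.3333. RMSE = sqrt(65.3333) = 8.08.

8.08


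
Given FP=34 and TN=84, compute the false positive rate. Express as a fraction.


FPR = FP / (FP + TN) = 34 / 118 = 17/59.

17/59


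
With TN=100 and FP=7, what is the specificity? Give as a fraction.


Specificity = TN / (TN + FP) = 100 / 107 = 100/107.

100/107


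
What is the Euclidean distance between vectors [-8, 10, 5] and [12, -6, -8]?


d = sqrt(sum of squared differences). (-8-12)^2=400, (10--6)^2=256, (5--8)^2=169. Sum = 825.

sqrt(825)


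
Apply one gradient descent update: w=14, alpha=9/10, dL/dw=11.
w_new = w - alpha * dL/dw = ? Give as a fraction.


w_new = 14 - 9/10 * 11 = 14 - 99/10 = 41/10.

41/10


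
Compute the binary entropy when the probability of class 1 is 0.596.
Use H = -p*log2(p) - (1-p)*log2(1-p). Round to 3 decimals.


H = -0.596*log2(0.596) - 0.404*log2(0.404) = 0.973.

0.973


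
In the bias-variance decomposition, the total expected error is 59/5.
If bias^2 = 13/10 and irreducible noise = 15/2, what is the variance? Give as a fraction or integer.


Total error = bias^2 + variance + irreducible noise. So variance = 59/5 - 13/10 - 15/2 = 3.

3


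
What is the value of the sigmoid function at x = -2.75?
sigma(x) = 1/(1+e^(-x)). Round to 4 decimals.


sigma(-2.75) = 1/(1+e^(2.75)) = 1/(1+15.642632) = 1/16.642632 = 0.0601.

0.0601


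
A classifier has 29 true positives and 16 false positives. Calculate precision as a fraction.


Precision = TP / (TP + FP) = 29 / 45 = 29/45.

29/45


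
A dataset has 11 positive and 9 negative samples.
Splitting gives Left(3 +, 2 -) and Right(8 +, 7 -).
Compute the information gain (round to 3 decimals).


H(parent) = 0.9928. H(left) = 0.9710, H(right) = 0.9968. Weighted = (5/20)*0.9710 + (15/20)*0.9968 = 0.9904. IG = 0.9928 - 0.9904 = 0.0024, which rounds to 0.002.

0.002


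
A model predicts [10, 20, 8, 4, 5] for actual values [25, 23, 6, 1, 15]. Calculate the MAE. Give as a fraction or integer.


MAE = (1/5) * (|25-10|=15 + |23-20|=3 + |6-8|=2 + |1-4|=3 + |15-5|=10). Sum = 33. MAE = 33/5.

33/5


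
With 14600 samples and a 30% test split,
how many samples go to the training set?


Test set = 14600 * 30% = 4380. Training set = 14600 - 4380 = 10220.

10220


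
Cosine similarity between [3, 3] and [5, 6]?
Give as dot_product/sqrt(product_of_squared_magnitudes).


dot = 33. |a|^2 = 18, |b|^2 = 61. cos = 33/sqrt(1098).

33/sqrt(1098)


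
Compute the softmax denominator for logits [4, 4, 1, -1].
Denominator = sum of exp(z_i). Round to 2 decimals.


Denom = e^4=54.5982 + e^4=54.5982 + e^1=2.7183 + e^-1=0.3679. Sum = 112.2826, which rounds to 112.28.

112.28


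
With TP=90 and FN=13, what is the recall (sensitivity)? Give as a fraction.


Recall = TP / (TP + FN) = 90 / 103 = 90/103.

90/103


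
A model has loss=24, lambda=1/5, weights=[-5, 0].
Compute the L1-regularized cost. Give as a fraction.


L1 norm = sum(|w|) = 5. J = 24 + 1/5 * 5 = 25.

25


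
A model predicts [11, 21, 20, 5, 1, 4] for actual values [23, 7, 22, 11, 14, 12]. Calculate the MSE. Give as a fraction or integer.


MSE = (1/6) * ((23-11)^2=144 + (7-21)^2=196 + (22-20)^2=4 + (11-5)^2=36 + (14-1)^2=169 + (12-4)^2=64). Sum = 613. MSE = 613/6.

613/6


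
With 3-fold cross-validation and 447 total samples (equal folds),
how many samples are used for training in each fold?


Each validation fold has 447/3 = 149 samples. Training set = 447 - 149 = 298.

298


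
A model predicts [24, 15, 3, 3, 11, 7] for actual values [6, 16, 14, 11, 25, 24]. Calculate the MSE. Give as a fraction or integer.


MSE = (1/6) * ((6-24)^2=324 + (16-15)^2=1 + (14-3)^2=121 + (11-3)^2=64 + (25-11)^2=196 + (24-7)^2=289). Sum = 995. MSE = 995/6.

995/6


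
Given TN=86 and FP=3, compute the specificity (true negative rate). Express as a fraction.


Specificity = TN / (TN + FP) = 86 / 89 = 86/89.

86/89


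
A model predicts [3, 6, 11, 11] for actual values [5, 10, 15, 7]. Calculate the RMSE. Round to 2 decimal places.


MSE = 13.0000. RMSE = sqrt(13.0000) = 3.61.

3.61


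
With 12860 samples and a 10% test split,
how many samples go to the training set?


Test set = 12860 * 10% = 1286. Training set = 12860 - 1286 = 11574.

11574


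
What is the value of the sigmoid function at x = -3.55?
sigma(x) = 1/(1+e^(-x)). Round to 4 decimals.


sigma(-3.55) = 1/(1+e^(3.55)) = 1/(1+34.813317) = 1/35.813317 = 0.0279.

0.0279


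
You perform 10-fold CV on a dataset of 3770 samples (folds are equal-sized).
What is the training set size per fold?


Each validation fold has 3770/10 = 377 samples. Training set = 3770 - 377 = 3393.

3393


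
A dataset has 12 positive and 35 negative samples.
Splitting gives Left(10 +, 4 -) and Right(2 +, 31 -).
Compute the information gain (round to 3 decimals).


H(parent) = 0.8196. H(left) = 0.8631, H(right) = 0.3298. Weighted = (14/47)*0.8631 + (33/47)*0.3298 = 0.4887. IG = 0.8196 - 0.4887 = 0.3309, which rounds to 0.331.

0.331


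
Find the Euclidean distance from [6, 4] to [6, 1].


d = sqrt(sum of squared differences). (6-6)^2=0, (4-1)^2=9. Sum = 9.

3


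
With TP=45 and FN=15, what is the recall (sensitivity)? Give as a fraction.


Recall = TP / (TP + FN) = 45 / 60 = 3/4.

3/4


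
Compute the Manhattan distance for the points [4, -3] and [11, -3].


d = sum of absolute differences: |4-11|=7 + |-3--3|=0 = 7.

7


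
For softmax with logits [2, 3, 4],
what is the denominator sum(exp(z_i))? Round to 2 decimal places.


Denom = e^2=7.3891 + e^3=20.0855 + e^4=54.5982. Sum = 82.0728, which rounds to 82.07.

82.07


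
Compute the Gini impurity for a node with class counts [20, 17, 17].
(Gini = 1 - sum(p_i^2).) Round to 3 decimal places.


Total = 54. Proportions: 20/54, 17/54, 17/54. sum(p_i^2) = 0.3354. Gini = 1 - 0.3354 = 0.6646, which rounds to 0.665.

0.665


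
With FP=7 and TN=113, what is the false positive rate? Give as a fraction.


FPR = FP / (FP + TN) = 7 / 120 = 7/120.

7/120


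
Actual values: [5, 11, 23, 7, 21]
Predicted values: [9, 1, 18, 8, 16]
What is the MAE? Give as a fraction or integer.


MAE = (1/5) * (|5-9|=4 + |11-1|=10 + |23-18|=5 + |7-8|=1 + |21-16|=5). Sum = 25. MAE = 5.

5


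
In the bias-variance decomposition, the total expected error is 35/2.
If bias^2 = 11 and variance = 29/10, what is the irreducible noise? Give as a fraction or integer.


Total error = bias^2 + variance + irreducible noise. So irreducible noise = 35/2 - 11 - 29/10 = 18/5.

18/5


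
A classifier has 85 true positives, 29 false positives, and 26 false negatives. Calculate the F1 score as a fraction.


Precision = 85/114 = 85/114. Recall = 85/111 = 85/111. F1 = 2*P*R/(P+R) = 34/45.

34/45


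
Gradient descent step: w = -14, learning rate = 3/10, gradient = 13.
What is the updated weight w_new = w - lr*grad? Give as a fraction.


w_new = -14 - 3/10 * 13 = -14 - 39/10 = -179/10.

-179/10


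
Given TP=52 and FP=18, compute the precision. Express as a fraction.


Precision = TP / (TP + FP) = 52 / 70 = 26/35.

26/35


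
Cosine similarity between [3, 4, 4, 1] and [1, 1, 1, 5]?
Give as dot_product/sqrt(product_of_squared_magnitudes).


dot = 16. |a|^2 = 42, |b|^2 = 28. cos = 16/sqrt(1176).

16/sqrt(1176)


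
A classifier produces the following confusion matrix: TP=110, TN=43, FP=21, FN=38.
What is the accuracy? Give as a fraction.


Accuracy = (TP + TN) / (TP + TN + FP + FN) = (110 + 43) / 212 = 153/212.

153/212


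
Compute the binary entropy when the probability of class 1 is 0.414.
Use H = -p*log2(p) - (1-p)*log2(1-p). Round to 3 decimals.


H = -0.414*log2(0.414) - 0.586*log2(0.586) = 0.979.

0.979


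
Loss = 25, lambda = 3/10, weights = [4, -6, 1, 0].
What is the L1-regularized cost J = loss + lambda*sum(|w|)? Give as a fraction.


L1 norm = sum(|w|) = 11. J = 25 + 3/10 * 11 = 283/10.

283/10


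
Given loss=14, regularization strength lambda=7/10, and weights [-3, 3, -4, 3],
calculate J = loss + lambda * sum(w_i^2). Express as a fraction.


L2 sq norm = sum(w^2) = 43. J = 14 + 7/10 * 43 = 441/10.

441/10


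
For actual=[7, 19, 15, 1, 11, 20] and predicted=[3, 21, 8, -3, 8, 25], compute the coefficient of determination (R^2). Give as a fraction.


Mean(y) = 73/6. SS_res = 119. SS_tot = 1613/6. R^2 = 1 - 119/(1613/6) = 899/1613.

899/1613


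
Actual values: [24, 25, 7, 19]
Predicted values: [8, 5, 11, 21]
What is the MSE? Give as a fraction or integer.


MSE = (1/4) * ((24-8)^2=256 + (25-5)^2=400 + (7-11)^2=16 + (19-21)^2=4). Sum = 676. MSE = 169.

169


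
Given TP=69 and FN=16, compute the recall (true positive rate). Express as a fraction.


Recall = TP / (TP + FN) = 69 / 85 = 69/85.

69/85


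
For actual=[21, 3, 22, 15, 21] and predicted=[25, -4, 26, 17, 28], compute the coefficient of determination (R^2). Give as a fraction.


Mean(y) = 82/5. SS_res = 134. SS_tot = 1276/5. R^2 = 1 - 134/(1276/5) = 303/638.

303/638


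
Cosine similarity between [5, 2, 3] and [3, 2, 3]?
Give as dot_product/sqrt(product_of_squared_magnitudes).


dot = 28. |a|^2 = 38, |b|^2 = 22. cos = 28/sqrt(836).

28/sqrt(836)


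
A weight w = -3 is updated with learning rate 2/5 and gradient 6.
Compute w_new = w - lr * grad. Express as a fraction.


w_new = -3 - 2/5 * 6 = -3 - 12/5 = -27/5.

-27/5


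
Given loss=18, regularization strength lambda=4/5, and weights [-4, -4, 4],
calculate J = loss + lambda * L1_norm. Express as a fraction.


L1 norm = sum(|w|) = 12. J = 18 + 4/5 * 12 = 138/5.

138/5


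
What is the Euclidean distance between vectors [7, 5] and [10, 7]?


d = sqrt(sum of squared differences). (7-10)^2=9, (5-7)^2=4. Sum = 13.

sqrt(13)


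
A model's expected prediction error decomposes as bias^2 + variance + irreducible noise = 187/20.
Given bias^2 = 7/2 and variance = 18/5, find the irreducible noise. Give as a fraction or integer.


Total error = bias^2 + variance + irreducible noise. So irreducible noise = 187/20 - 7/2 - 18/5 = 9/4.

9/4


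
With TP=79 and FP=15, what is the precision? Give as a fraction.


Precision = TP / (TP + FP) = 79 / 94 = 79/94.

79/94


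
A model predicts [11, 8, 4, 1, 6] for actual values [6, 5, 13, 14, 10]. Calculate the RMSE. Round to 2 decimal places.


MSE = 60.0000. RMSE = sqrt(60.0000) = 7.75.

7.75


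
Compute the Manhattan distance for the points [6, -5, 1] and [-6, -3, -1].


d = sum of absolute differences: |6--6|=12 + |-5--3|=2 + |1--1|=2 = 16.

16


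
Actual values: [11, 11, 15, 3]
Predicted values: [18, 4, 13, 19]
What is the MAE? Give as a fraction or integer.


MAE = (1/4) * (|11-18|=7 + |11-4|=7 + |15-13|=2 + |3-19|=16). Sum = 32. MAE = 8.

8


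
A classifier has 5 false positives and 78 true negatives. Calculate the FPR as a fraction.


FPR = FP / (FP + TN) = 5 / 83 = 5/83.

5/83


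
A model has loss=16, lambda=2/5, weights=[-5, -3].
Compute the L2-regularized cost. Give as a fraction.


L2 sq norm = sum(w^2) = 34. J = 16 + 2/5 * 34 = 148/5.

148/5


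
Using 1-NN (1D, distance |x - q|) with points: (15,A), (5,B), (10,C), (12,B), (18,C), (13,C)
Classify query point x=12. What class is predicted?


Distances: |15-12|=3, |5-12|=7, |10-12|=2, |12-12|=0, |18-12|=6, |13-12|=1. 1 nearest: (12,B). Counts: {'B': 1}. Majority class: B.

B


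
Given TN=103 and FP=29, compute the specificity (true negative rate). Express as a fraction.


Specificity = TN / (TN + FP) = 103 / 132 = 103/132.

103/132


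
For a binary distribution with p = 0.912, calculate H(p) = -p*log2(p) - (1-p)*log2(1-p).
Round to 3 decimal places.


H = -0.912*log2(0.912) - 0.088*log2(0.088) = 0.430.

0.430


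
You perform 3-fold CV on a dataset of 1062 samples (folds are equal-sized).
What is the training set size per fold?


Each validation fold has 1062/3 = 354 samples. Training set = 1062 - 354 = 708.

708


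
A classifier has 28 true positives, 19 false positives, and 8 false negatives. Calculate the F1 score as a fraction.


Precision = 28/47 = 28/47. Recall = 28/36 = 7/9. F1 = 2*P*R/(P+R) = 56/83.

56/83


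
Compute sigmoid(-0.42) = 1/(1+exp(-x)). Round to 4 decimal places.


sigma(-0.42) = 1/(1+e^(0.42)) = 1/(1+1.521962) = 1/2.521962 = 0.3965.

0.3965


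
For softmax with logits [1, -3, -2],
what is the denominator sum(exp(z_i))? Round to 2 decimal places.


Denom = e^1=2.7183 + e^-3=0.0498 + e^-2=0.1353. Sum = 2.9034, which rounds to 2.90.

2.90


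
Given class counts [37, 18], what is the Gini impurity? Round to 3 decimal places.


Total = 55. Proportions: 37/55, 18/55. sum(p_i^2) = 0.5597. Gini = 1 - 0.5597 = 0.4403, which rounds to 0.440.

0.440


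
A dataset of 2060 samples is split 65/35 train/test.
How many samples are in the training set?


Test set = 2060 * 35% = 721. Training set = 2060 - 721 = 1339.

1339


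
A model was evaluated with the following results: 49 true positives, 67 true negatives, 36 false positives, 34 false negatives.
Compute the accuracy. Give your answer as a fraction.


Accuracy = (TP + TN) / (TP + TN + FP + FN) = (49 + 67) / 186 = 58/93.

58/93


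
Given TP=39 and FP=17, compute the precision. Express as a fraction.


Precision = TP / (TP + FP) = 39 / 56 = 39/56.

39/56


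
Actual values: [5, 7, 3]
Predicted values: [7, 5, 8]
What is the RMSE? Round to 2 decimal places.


MSE = 11.0000. RMSE = sqrt(11.0000) = 3.32.

3.32


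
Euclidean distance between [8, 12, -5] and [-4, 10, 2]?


d = sqrt(sum of squared differences). (8--4)^2=144, (12-10)^2=4, (-5-2)^2=49. Sum = 197.

sqrt(197)


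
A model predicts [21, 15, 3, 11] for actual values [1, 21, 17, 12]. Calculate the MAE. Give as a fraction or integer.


MAE = (1/4) * (|1-21|=20 + |21-15|=6 + |17-3|=14 + |12-11|=1). Sum = 41. MAE = 41/4.

41/4


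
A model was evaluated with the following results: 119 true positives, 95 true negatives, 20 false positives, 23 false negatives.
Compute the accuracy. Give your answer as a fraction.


Accuracy = (TP + TN) / (TP + TN + FP + FN) = (119 + 95) / 257 = 214/257.

214/257


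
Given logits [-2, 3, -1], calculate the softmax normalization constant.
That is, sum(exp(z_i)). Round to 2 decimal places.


Denom = e^-2=0.1353 + e^3=20.0855 + e^-1=0.3679. Sum = 20.5887, which rounds to 20.59.

20.59


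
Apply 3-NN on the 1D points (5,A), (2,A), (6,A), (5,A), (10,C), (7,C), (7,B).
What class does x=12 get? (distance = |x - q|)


Distances: |5-12|=7, |2-12|=10, |6-12|=6, |5-12|=7, |10-12|=2, |7-12|=5, |7-12|=5. 3 nearest: (10,C), (7,B), (7,C). Counts: {'C': 2, 'B': 1}. Majority class: C.

C


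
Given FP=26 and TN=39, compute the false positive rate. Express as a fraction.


FPR = FP / (FP + TN) = 26 / 65 = 2/5.

2/5


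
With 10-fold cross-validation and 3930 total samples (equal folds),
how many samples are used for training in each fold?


Each validation fold has 3930/10 = 393 samples. Training set = 3930 - 393 = 3537.

3537


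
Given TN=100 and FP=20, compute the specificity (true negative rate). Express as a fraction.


Specificity = TN / (TN + FP) = 100 / 120 = 5/6.

5/6


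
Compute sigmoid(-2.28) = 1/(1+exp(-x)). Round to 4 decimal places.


sigma(-2.28) = 1/(1+e^(2.28)) = 1/(1+9.776680) = 1/10.776680 = 0.0928.

0.0928


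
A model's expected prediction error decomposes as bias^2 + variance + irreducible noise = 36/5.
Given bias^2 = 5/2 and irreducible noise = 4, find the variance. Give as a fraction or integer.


Total error = bias^2 + variance + irreducible noise. So variance = 36/5 - 5/2 - 4 = 7/10.

7/10


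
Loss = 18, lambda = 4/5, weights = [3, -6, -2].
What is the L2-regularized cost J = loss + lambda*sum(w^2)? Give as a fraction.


L2 sq norm = sum(w^2) = 49. J = 18 + 4/5 * 49 = 286/5.

286/5


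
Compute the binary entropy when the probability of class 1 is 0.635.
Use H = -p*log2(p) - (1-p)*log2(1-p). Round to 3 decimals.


H = -0.635*log2(0.635) - 0.365*log2(0.365) = 0.947.

0.947


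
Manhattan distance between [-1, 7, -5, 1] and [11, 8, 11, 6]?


d = sum of absolute differences: |-1-11|=12 + |7-8|=1 + |-5-11|=16 + |1-6|=5 = 34.

34


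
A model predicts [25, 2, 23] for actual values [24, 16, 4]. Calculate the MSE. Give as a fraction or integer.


MSE = (1/3) * ((24-25)^2=1 + (16-2)^2=196 + (4-23)^2=361). Sum = 558. MSE = 186.

186


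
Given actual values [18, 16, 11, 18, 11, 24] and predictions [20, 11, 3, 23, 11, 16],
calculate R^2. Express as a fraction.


Mean(y) = 49/3. SS_res = 182. SS_tot = 364/3. R^2 = 1 - 182/(364/3) = -1/2.

-1/2


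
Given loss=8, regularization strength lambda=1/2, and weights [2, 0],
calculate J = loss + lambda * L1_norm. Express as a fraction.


L1 norm = sum(|w|) = 2. J = 8 + 1/2 * 2 = 9.

9


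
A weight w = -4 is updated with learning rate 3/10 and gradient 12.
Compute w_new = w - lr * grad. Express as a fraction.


w_new = -4 - 3/10 * 12 = -4 - 18/5 = -38/5.

-38/5


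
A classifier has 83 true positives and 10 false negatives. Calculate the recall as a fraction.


Recall = TP / (TP + FN) = 83 / 93 = 83/93.

83/93


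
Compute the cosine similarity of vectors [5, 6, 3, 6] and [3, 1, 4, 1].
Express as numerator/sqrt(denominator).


dot = 39. |a|^2 = 106, |b|^2 = 27. cos = 39/sqrt(2862).

39/sqrt(2862)


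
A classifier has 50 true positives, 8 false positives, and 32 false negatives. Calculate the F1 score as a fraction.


Precision = 50/58 = 25/29. Recall = 50/82 = 25/41. F1 = 2*P*R/(P+R) = 5/7.

5/7


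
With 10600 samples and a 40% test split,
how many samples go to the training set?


Test set = 10600 * 40% = 4240. Training set = 10600 - 4240 = 6360.

6360


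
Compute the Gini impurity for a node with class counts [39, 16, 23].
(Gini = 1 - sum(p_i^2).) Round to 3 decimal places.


Total = 78. Proportions: 39/78, 16/78, 23/78. sum(p_i^2) = 0.3790. Gini = 1 - 0.3790 = 0.6210, which rounds to 0.621.

0.621


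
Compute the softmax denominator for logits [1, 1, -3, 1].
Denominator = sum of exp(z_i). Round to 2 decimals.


Denom = e^1=2.7183 + e^1=2.7183 + e^-3=0.0498 + e^1=2.7183. Sum = 8.2047, which rounds to 8.20.

8.20


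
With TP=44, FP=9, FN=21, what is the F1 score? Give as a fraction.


Precision = 44/53 = 44/53. Recall = 44/65 = 44/65. F1 = 2*P*R/(P+R) = 44/59.

44/59


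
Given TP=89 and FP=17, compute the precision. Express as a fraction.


Precision = TP / (TP + FP) = 89 / 106 = 89/106.

89/106


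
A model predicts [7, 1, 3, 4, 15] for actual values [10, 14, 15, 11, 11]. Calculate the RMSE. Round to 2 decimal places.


MSE = 77.4000. RMSE = sqrt(77.4000) = 8.80.

8.80


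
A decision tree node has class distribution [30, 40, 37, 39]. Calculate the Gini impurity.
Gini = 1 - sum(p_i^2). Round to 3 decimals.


Total = 146. Proportions: 30/146, 40/146, 37/146, 39/146. sum(p_i^2) = 0.2529. Gini = 1 - 0.2529 = 0.7471, which rounds to 0.747.

0.747


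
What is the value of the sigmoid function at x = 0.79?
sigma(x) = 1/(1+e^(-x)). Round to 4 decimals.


sigma(0.79) = 1/(1+e^(-0.79)) = 1/(1+0.453845) = 1/1.453845 = 0.6878.

0.6878


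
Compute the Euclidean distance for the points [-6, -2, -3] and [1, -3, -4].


d = sqrt(sum of squared differences). (-6-1)^2=49, (-2--3)^2=1, (-3--4)^2=1. Sum = 51.

sqrt(51)


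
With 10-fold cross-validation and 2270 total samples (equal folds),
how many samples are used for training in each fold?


Each validation fold has 2270/10 = 227 samples. Training set = 2270 - 227 = 2043.

2043


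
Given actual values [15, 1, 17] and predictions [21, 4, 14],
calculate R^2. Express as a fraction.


Mean(y) = 11. SS_res = 54. SS_tot = 152. R^2 = 1 - 54/(152) = 49/76.

49/76


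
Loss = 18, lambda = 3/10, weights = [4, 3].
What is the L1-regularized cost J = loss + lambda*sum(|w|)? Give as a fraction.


L1 norm = sum(|w|) = 7. J = 18 + 3/10 * 7 = 201/10.

201/10
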